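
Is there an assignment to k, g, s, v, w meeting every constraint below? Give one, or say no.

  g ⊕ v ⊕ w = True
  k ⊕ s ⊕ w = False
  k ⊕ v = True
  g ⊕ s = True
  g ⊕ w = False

UNSATISFIABLE

Adding constraints 1, 2, 3, 4 mod 2: every variable appears an even number of times on the left, so the left side is 0.
But the right sides sum to 1 (mod 2). 0 ≠ 1 — the system is inconsistent.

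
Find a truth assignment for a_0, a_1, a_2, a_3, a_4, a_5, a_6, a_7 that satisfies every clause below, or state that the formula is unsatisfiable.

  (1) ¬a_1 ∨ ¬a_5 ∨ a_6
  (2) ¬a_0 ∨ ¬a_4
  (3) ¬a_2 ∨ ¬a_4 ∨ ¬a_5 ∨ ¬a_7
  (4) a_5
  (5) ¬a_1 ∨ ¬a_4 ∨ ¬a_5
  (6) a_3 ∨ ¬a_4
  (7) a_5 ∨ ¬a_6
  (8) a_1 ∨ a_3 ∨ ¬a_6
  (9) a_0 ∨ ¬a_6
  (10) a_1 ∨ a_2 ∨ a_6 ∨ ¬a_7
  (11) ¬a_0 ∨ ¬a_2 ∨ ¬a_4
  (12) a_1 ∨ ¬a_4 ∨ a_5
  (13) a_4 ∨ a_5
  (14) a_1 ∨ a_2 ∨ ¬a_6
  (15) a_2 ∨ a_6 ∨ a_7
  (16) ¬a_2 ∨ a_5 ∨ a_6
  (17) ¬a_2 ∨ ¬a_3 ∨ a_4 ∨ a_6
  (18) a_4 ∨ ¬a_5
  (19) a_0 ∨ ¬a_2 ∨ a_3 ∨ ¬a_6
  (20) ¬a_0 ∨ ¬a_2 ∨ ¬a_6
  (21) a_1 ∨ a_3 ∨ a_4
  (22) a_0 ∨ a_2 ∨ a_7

a_0=F, a_1=F, a_2=T, a_3=T, a_4=T, a_5=T, a_6=F, a_7=F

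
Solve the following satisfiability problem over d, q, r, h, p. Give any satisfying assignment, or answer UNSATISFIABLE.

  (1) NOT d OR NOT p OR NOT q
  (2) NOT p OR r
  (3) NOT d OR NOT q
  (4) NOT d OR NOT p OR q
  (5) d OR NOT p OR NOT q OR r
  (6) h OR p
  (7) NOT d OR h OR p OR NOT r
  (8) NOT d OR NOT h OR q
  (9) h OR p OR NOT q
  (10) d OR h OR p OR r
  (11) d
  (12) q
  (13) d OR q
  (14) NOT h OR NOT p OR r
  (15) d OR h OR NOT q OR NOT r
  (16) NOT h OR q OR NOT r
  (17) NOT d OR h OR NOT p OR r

Case d = True:
  (NOT d OR NOT q) forces q = False.
  Clause (q) is falsified — contradiction.
Case d = False:
  Clause (d) is falsified — contradiction.
Both cases fail, so the formula is unsatisfiable.

Unsatisfiable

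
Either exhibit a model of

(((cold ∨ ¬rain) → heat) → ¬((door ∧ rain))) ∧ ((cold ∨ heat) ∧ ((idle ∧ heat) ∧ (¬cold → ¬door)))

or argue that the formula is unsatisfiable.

heat: True, idle: True, door: True, rain: False, cold: True

  ((cold ∨ ¬rain) → heat) → ¬((door ∧ rain)) = True
    (cold ∨ ¬rain) → heat = True
      cold ∨ ¬rain = True
        ¬rain = True
    ¬((door ∧ rain)) = True
      door ∧ rain = False
  (cold ∨ heat) ∧ ((idle ∧ heat) ∧ (¬cold → ¬door)) = True
    cold ∨ heat = True
    (idle ∧ heat) ∧ (¬cold → ¬door) = True
      idle ∧ heat = True
      ¬cold → ¬door = True
        ¬cold = False
        ¬door = False
Both conjuncts True, so the formula holds.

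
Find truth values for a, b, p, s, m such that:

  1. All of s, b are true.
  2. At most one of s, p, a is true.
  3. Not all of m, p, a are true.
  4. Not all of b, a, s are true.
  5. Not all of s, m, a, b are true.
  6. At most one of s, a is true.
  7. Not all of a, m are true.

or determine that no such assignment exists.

a: False; b: True; p: False; s: True; m: False

  (1) {s, b}: all 2 true ✓
  (2) {s, p, a}: 1 true — at most one ✓
  (3) {m, p, a}: 0/3 true — not all ✓
  (4) {b, a, s}: 2/3 true — not all ✓
  (5) {s, m, a, b}: 2/4 true — not all ✓
  (6) {s, a}: 1 true — at most one ✓
  (7) {a, m}: 0/2 true — not all ✓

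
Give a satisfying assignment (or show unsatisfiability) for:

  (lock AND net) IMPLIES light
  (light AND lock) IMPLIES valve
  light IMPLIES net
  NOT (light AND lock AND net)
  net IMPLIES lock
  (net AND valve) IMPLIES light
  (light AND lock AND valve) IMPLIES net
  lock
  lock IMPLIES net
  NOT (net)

Case lock = True:
  (NOT net) forces net = False.
  Clause (NOT lock OR net) is falsified — contradiction.
Case lock = False:
  Clause (lock) is falsified — contradiction.
Both cases fail, so the formula is unsatisfiable.

Unsatisfiable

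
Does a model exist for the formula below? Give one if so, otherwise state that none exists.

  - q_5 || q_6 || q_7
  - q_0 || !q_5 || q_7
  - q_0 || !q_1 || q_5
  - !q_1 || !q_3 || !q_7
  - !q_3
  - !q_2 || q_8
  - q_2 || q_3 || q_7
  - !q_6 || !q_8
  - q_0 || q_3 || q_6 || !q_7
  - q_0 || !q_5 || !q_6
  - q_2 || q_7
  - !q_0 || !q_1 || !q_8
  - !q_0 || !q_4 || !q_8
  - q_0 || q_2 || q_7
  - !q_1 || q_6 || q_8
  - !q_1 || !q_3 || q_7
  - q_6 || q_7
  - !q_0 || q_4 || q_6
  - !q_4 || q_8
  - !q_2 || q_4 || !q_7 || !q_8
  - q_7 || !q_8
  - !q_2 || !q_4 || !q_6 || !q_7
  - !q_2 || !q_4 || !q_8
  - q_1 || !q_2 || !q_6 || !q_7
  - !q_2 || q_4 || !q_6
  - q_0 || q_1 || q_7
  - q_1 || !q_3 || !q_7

q_0 = True; q_1 = True; q_2 = False; q_3 = False; q_4 = False; q_5 = True; q_6 = True; q_7 = True; q_8 = False

Unit clause (!q_3) forces q_3 = False.
Set q_0 = True.
Set q_1 = True.
  then (!q_0 || !q_1 || !q_8) forces q_8 = False.
  then (!q_1 || q_6 || q_8) forces q_6 = True.
  then (!q_4 || q_8) forces q_4 = False.
  then (!q_2 || q_4 || !q_6) forces q_2 = False.
  then (q_2 || q_3 || q_7) forces q_7 = True.
Set q_5 = True.
All clauses satisfied.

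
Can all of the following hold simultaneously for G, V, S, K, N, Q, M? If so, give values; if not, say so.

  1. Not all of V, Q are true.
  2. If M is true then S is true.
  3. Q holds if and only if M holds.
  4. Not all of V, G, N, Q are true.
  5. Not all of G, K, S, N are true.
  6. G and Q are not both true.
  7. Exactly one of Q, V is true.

G = False; V = True; S = True; K = True; N = True; Q = False; M = False

  (1) {V, Q}: 1/2 true — not all ✓
  (2) M=F ⇒ S: vacuous ✓
  (3) Q=F, M=F — same ✓
  (4) {V, G, N, Q}: 2/4 true — not all ✓
  (5) {G, K, S, N}: 3/4 true — not all ✓
  (6) G=F, Q=F — not both ✓
  (7) {Q, V}: 1 true — exactly one ✓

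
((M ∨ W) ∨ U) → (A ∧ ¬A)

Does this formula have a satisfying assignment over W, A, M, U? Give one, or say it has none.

W=F, A=T, M=F, U=F

  ((M ∨ W) ∨ U) → (A ∧ ¬A) = True
    (M ∨ W) ∨ U = False
      M ∨ W = False
    A ∧ ¬A = False
      ¬A = False
The formula evaluates to True.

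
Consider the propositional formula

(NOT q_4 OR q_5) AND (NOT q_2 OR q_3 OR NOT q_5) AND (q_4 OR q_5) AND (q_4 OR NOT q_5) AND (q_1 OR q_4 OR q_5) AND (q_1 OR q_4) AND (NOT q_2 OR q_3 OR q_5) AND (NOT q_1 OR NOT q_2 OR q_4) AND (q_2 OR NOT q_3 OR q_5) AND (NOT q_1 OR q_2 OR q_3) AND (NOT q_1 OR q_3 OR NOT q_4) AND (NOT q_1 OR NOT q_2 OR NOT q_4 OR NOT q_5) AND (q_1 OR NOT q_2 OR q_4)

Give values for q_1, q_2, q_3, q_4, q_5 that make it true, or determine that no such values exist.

q_1 = False, q_2 = True, q_3 = True, q_4 = True, q_5 = True

Set q_1 = False.
  then (q_1 OR q_4) forces q_4 = True.
  then (NOT q_4 OR q_5) forces q_5 = True.
Set q_2 = True.
  then (NOT q_2 OR q_3 OR NOT q_5) forces q_3 = True.
All clauses satisfied.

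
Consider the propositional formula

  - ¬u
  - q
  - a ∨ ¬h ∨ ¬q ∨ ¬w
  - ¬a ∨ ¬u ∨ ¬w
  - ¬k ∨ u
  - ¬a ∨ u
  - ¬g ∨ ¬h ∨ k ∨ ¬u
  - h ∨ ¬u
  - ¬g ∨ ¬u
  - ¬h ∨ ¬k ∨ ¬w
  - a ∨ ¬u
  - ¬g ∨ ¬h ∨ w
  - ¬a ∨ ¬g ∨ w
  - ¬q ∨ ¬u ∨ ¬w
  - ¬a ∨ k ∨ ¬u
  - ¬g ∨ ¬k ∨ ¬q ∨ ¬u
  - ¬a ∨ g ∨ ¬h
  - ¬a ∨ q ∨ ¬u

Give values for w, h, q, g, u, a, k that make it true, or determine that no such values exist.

Unit clause (¬u) forces u = False.
Unit clause (q) forces q = True.
In (¬k ∨ u) only ¬k is left, so k = False.
In (¬a ∨ u) only ¬a is left, so a = False.
Set w = True.
  then (a ∨ ¬h ∨ ¬q ∨ ¬w) forces h = False.
Set g = True.
All clauses satisfied.

w=T, h=F, q=T, g=T, u=F, a=F, k=F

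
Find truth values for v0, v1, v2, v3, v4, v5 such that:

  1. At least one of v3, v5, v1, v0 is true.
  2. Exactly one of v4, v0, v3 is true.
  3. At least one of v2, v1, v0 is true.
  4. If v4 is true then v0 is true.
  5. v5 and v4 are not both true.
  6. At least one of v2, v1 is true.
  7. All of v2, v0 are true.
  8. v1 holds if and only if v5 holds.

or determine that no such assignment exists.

v0: True, v1: False, v2: True, v3: False, v4: False, v5: False

  (1) {v3, v5, v1, v0}: 1 true — at least one ✓
  (2) {v4, v0, v3}: 1 true — exactly one ✓
  (3) {v2, v1, v0}: 2 true — at least one ✓
  (4) v4=F ⇒ v0: vacuous ✓
  (5) v5=F, v4=F — not both ✓
  (6) {v2, v1}: 1 true — at least one ✓
  (7) {v2, v0}: all 2 true ✓
  (8) v1=F, v5=F — same ✓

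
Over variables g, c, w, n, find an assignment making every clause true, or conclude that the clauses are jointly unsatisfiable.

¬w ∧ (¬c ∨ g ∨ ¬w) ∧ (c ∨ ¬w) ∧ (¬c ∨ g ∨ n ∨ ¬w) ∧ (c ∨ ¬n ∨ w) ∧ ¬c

g = False; c = False; w = False; n = False

Unit clause (¬w) forces w = False.
Unit clause (¬c) forces c = False.
In (c ∨ ¬n ∨ w) only ¬n is left, so n = False.
Set g = False.
Check each clause:
  (¬w): ¬w holds.
  (¬c ∨ g ∨ ¬w): ¬c holds.
  (c ∨ ¬w): ¬w holds.
  (¬c ∨ g ∨ n ∨ ¬w): ¬c holds.
  (c ∨ ¬n ∨ w): ¬n holds.
  (¬c): ¬c holds.
All clauses satisfied.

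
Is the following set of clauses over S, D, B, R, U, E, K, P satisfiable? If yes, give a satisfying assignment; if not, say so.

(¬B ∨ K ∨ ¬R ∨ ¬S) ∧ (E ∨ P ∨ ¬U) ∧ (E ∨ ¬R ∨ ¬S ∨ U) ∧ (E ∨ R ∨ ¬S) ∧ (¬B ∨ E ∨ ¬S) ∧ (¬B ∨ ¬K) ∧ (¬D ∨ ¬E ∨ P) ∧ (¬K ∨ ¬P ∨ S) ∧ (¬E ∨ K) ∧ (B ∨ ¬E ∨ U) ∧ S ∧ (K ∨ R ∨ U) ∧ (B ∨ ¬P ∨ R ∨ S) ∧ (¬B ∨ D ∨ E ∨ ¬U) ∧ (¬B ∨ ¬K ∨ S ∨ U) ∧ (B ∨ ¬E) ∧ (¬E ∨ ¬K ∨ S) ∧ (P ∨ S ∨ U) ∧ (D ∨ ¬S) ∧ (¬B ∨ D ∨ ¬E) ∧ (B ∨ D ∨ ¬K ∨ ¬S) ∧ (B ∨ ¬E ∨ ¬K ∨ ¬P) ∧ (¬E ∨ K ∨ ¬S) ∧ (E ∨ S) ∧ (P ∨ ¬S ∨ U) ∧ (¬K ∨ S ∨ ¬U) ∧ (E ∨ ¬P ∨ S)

S=T, D=T, B=F, R=T, U=T, E=F, K=T, P=T

Unit clause (S) forces S = True.
In (D ∨ ¬S) only D is left, so D = True.
Try B = True:
  (¬B ∨ E ∨ ¬S) forces E = True.
  (¬B ∨ ¬K) forces K = False.
  clause (¬E ∨ K) is falsified — backtrack.
So B = False.
  then (B ∨ ¬E) forces E = False.
  then (E ∨ R ∨ ¬S) forces R = True.
  then (E ∨ ¬R ∨ ¬S ∨ U) forces U = True.
  then (E ∨ P ∨ ¬U) forces P = True.
Set K = True.
All clauses satisfied.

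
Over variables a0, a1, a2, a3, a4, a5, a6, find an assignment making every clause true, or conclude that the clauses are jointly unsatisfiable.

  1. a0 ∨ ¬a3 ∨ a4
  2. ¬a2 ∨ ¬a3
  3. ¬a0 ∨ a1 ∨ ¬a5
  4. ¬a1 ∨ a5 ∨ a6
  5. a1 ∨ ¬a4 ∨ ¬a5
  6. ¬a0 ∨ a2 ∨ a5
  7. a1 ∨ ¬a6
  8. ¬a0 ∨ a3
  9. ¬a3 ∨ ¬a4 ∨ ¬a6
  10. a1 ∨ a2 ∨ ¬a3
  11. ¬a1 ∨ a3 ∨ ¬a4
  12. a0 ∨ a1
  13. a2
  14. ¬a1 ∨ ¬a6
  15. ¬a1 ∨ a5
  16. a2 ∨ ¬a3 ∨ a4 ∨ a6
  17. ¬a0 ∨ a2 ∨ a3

a0=F, a1=T, a2=T, a3=F, a4=F, a5=T, a6=F

Unit clause (a2) forces a2 = True.
In (¬a2 ∨ ¬a3) only ¬a3 is left, so a3 = False.
In (¬a0 ∨ a3) only ¬a0 is left, so a0 = False.
In (a0 ∨ a1) only a1 is left, so a1 = True.
In (¬a1 ∨ ¬a6) only ¬a6 is left, so a6 = False.
In (¬a1 ∨ a5) only a5 is left, so a5 = True.
In (¬a1 ∨ a3 ∨ ¬a4) only ¬a4 is left, so a4 = False.
All clauses satisfied.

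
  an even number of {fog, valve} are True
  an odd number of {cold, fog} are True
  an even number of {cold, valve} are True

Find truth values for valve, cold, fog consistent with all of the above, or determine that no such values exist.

Unsatisfiable

Adding constraints 1, 2, 3 mod 2: every variable appears an even number of times on the left, so the left side is 0.
But the right sides sum to 1 (mod 2). 0 ≠ 1 — the system is inconsistent.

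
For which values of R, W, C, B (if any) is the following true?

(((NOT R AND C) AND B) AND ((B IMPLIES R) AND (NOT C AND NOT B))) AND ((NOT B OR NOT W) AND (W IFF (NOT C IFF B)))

Unsatisfiable

Case C = True: the conjunct NOT C is False.
Case C = False: the conjunct C is False.
Both cases fail — unsatisfiable.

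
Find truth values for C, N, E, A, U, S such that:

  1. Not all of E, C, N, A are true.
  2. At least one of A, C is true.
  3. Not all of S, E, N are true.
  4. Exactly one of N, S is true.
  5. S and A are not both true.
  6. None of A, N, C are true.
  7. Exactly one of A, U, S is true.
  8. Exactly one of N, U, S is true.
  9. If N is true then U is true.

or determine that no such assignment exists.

Unsatisfiable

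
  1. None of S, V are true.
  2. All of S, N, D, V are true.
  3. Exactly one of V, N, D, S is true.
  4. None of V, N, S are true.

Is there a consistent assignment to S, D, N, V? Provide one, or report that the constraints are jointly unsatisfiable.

Case S = True:
  Constraint (1) is violated (S=T) — contradiction.
Case S = False:
  Constraint (2) is violated (S=F) — contradiction.
Both cases fail — unsatisfiable.

UNSATISFIABLE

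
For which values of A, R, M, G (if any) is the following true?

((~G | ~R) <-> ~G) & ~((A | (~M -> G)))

A = False, R = False, M = False, G = False

  (~G | ~R) <-> ~G = True
    ~G | ~R = True
      ~G = True
      ~R = True
    ~G = True
  ~((A | (~M -> G))) = True
    A | (~M -> G) = False
      ~M -> G = False
        ~M = True
Both conjuncts True, so the formula holds.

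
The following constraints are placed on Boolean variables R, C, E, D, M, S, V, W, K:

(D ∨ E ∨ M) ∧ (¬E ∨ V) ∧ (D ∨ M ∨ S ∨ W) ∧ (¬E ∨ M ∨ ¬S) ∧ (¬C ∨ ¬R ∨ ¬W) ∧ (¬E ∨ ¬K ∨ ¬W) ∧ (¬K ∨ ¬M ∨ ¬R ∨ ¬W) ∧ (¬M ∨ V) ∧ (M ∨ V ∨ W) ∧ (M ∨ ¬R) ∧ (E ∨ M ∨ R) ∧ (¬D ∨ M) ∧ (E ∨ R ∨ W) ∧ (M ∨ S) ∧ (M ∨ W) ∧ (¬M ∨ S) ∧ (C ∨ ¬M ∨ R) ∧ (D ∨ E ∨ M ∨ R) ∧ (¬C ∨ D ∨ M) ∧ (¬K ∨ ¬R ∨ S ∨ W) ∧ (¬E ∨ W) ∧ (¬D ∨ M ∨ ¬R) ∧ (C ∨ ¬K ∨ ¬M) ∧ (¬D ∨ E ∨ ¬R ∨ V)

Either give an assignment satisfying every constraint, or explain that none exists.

Set R = True.
  then (M ∨ ¬R) forces M = True.
  then (¬M ∨ S) forces S = True.
  then (¬M ∨ V) forces V = True.
Set C = True.
  then (¬C ∨ ¬R ∨ ¬W) forces W = False.
  then (¬E ∨ W) forces E = False.
Set D = False.
Set K = False.
All clauses satisfied.

R = True, C = True, E = False, D = False, M = True, S = True, V = True, W = False, K = False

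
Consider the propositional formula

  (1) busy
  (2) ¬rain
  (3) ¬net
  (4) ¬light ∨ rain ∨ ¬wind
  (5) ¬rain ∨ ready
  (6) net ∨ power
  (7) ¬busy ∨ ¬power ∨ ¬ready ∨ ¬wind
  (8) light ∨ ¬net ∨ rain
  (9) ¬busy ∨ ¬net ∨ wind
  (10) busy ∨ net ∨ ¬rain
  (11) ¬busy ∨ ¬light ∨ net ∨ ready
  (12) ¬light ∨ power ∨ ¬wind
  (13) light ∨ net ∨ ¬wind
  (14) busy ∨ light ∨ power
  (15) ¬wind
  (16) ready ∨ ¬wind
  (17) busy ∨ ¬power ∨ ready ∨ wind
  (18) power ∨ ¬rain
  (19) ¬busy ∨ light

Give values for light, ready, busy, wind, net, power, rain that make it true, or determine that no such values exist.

Unit clause (busy) forces busy = True.
Unit clause (¬rain) forces rain = False.
Unit clause (¬net) forces net = False.
In (net ∨ power) only power is left, so power = True.
Unit clause (¬wind) forces wind = False.
In (¬busy ∨ light) only light is left, so light = True.
In (¬busy ∨ ¬light ∨ net ∨ ready) only ready is left, so ready = True.
All clauses satisfied.

light = True; ready = True; busy = True; wind = False; net = False; power = True; rain = False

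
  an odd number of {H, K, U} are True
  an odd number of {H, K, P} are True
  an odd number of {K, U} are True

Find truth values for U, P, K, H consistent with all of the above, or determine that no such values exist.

U: False; P: False; K: True; H: False

{H, K, U}: 1 true → odd ✓
{H, K, P}: 1 true → odd ✓
{K, U}: 1 true → odd ✓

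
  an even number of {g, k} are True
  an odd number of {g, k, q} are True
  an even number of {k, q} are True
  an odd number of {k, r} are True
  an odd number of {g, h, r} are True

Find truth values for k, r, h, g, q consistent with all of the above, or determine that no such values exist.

k=T, r=F, h=F, g=T, q=T

{g, k}: 2 true → even ✓
{g, k, q}: 3 true → odd ✓
{k, q}: 2 true → even ✓
{k, r}: 1 true → odd ✓
{g, h, r}: 1 true → odd ✓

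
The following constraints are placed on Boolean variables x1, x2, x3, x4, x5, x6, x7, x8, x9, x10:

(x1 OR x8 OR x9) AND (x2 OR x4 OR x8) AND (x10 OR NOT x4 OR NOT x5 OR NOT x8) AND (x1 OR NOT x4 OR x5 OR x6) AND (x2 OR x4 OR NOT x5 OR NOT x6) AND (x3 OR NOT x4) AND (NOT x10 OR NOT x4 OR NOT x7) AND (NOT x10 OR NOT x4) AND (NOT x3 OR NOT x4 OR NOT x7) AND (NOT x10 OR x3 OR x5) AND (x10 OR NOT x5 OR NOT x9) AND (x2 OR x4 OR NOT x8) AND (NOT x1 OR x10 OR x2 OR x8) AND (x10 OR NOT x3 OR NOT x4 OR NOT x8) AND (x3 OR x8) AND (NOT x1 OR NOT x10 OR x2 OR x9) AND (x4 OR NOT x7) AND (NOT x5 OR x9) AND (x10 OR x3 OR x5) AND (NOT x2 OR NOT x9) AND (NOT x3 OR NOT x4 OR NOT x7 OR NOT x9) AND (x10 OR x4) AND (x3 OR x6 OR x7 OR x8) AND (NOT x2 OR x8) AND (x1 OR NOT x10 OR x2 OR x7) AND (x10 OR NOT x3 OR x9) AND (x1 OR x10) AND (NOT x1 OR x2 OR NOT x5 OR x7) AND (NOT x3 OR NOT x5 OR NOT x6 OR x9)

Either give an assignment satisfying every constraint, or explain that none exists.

x1 = False, x2 = True, x3 = True, x4 = False, x5 = False, x6 = False, x7 = False, x8 = True, x9 = False, x10 = True

Set x1 = False.
  then (x1 OR x10) forces x10 = True.
  then (NOT x10 OR NOT x4) forces x4 = False.
  then (x4 OR NOT x7) forces x7 = False.
  then (x1 OR NOT x10 OR x2 OR x7) forces x2 = True.
  then (NOT x2 OR NOT x9) forces x9 = False.
  then (NOT x2 OR x8) forces x8 = True.
  then (NOT x5 OR x9) forces x5 = False.
  then (NOT x10 OR x3 OR x5) forces x3 = True.
Set x6 = False.
All clauses satisfied.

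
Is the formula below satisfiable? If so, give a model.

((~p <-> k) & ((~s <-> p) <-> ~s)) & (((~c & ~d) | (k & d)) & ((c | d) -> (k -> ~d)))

s = True, k = False, p = True, d = False, c = False

  (~p <-> k) & ((~s <-> p) <-> ~s) = True
    ~p <-> k = True
      ~p = False
    (~s <-> p) <-> ~s = True
      ~s <-> p = False
        ~s = False
      ~s = False
  ((~c & ~d) | (k & d)) & ((c | d) -> (k -> ~d)) = True
    (~c & ~d) | (k & d) = True
      ~c & ~d = True
        ~c = True
        ~d = True
      k & d = False
    (c | d) -> (k -> ~d) = True
      c | d = False
      k -> ~d = True
        ~d = True
Both conjuncts True, so the formula holds.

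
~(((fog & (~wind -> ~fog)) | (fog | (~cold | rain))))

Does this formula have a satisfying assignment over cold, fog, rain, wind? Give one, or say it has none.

cold = True; fog = False; rain = False; wind = True

  ~(((fog & (~wind -> ~fog)) | (fog | (~cold | rain)))) = True
    (fog & (~wind -> ~fog)) | (fog | (~cold | rain)) = False
      fog & (~wind -> ~fog) = False
        ~wind -> ~fog = True
          ~wind = False
          ~fog = True
      fog | (~cold | rain) = False
        ~cold | rain = False
          ~cold = False
The formula evaluates to True.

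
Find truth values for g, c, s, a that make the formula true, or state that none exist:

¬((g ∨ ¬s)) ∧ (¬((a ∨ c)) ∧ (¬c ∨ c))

g: False, c: False, s: True, a: False

  ¬((g ∨ ¬s)) = True
    g ∨ ¬s = False
      ¬s = False
  ¬((a ∨ c)) ∧ (¬c ∨ c) = True
    ¬((a ∨ c)) = True
      a ∨ c = False
    ¬c ∨ c = True
      ¬c = True
Both conjuncts True, so the formula holds.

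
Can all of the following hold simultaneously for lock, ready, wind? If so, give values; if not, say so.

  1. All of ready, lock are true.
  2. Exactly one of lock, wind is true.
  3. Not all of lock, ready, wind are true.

lock=T, ready=T, wind=F

  (1) {ready, lock}: all 2 true ✓
  (2) {lock, wind}: 1 true — exactly one ✓
  (3) {lock, ready, wind}: 2/3 true — not all ✓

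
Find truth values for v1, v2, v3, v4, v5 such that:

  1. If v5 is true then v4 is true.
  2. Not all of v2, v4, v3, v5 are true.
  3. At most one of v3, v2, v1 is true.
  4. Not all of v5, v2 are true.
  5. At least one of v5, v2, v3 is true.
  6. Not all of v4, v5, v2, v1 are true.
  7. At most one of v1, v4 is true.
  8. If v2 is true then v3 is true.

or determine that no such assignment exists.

v1=F; v2=F; v3=F; v4=T; v5=T

  (1) v5=T ⇒ v4: T ✓
  (2) {v2, v4, v3, v5}: 2/4 true — not all ✓
  (3) {v3, v2, v1}: 0 true — at most one ✓
  (4) {v5, v2}: 1/2 true — not all ✓
  (5) {v5, v2, v3}: 1 true — at least one ✓
  (6) {v4, v5, v2, v1}: 2/4 true — not all ✓
  (7) {v1, v4}: 1 true — at most one ✓
  (8) v2=F ⇒ v3: vacuous ✓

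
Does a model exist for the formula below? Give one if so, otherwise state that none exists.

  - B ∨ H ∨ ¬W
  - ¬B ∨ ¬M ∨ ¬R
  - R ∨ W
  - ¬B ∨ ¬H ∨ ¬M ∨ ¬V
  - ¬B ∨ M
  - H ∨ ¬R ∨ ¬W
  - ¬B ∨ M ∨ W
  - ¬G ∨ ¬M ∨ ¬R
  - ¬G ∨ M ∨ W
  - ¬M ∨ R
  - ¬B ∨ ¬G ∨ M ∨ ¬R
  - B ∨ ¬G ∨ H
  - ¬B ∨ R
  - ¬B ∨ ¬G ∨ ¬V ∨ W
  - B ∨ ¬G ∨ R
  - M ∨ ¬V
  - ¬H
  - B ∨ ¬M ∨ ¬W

Unit clause (¬H) forces H = False.
Try B = True:
  (¬B ∨ M) forces M = True.
  (¬B ∨ ¬M ∨ ¬R) forces R = False.
  clause (¬M ∨ R) is falsified — backtrack.
So B = False.
  then (B ∨ H ∨ ¬W) forces W = False.
  then (R ∨ W) forces R = True.
  then (B ∨ ¬G ∨ H) forces G = False.
Set V = True.
  then (M ∨ ¬V) forces M = True.
All clauses satisfied.

B=F, V=T, M=T, G=F, H=F, R=T, W=F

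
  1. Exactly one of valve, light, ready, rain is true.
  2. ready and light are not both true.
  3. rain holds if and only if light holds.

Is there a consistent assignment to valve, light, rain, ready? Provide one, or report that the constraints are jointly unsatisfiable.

valve=T; light=F; rain=F; ready=F

  (1) {valve, light, ready, rain}: 1 true — exactly one ✓
  (2) ready=F, light=F — not both ✓
  (3) rain=F, light=F — same ✓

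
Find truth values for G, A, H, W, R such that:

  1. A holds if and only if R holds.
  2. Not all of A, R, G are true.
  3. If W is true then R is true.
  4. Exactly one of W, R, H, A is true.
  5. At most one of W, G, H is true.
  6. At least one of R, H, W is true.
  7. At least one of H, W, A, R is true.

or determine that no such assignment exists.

G: False, A: False, H: True, W: False, R: False

  (1) A=F, R=F — same ✓
  (2) {A, R, G}: 0/3 true — not all ✓
  (3) W=F ⇒ R: vacuous ✓
  (4) {W, R, H, A}: 1 true — exactly one ✓
  (5) {W, G, H}: 1 true — at most one ✓
  (6) {R, H, W}: 1 true — at least one ✓
  (7) {H, W, A, R}: 1 true — at least one ✓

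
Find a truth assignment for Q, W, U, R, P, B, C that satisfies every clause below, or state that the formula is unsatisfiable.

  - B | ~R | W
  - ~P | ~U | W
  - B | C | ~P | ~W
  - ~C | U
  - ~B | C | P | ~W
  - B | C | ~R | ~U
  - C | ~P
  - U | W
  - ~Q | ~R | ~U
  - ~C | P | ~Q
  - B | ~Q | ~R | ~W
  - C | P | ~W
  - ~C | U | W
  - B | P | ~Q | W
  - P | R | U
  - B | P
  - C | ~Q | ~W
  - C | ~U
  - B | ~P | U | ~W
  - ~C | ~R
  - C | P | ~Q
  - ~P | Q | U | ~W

Q: False, W: True, U: True, R: False, P: False, B: True, C: True

Set Q = False.
Set W = True.
Try U = False:
  (~C | U) forces C = False.
  (C | ~P) forces P = False.
  clause (C | P | ~W) is falsified — backtrack.
So U = True.
  then (C | ~U) forces C = True.
  then (~C | ~R) forces R = False.
Set P = False.
  then (B | P) forces B = True.
All clauses satisfied.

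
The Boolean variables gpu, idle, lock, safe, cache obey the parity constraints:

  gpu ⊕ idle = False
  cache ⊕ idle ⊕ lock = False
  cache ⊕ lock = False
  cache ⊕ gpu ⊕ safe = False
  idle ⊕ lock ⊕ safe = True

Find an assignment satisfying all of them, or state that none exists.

Adding constraints 1, 3, 4, 5 mod 2: every variable appears an even number of times on the left, so the left side is 0.
But the right sides sum to 1 (mod 2). 0 ≠ 1 — the system is inconsistent.

Unsatisfiable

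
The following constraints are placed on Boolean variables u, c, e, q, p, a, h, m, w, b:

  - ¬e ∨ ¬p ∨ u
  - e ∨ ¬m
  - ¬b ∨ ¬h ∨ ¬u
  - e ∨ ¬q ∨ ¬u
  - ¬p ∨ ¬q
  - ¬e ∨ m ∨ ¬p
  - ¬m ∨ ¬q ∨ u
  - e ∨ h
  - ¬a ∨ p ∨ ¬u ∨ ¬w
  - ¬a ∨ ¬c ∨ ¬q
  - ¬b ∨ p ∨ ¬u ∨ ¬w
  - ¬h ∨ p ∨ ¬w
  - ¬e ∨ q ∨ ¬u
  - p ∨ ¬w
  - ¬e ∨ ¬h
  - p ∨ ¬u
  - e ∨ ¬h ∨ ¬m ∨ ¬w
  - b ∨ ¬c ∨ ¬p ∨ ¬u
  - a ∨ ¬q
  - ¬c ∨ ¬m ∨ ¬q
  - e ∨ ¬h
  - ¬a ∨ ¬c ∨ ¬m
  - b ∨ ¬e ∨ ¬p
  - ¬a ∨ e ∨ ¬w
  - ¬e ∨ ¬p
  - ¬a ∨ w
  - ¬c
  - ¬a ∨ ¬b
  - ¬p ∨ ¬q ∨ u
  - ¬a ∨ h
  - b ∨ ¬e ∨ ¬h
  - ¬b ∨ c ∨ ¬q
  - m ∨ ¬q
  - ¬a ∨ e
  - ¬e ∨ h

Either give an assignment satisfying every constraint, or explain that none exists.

No satisfying assignment exists.

Case h = True:
  (¬e ∨ ¬h) forces e = False.
  Clause (e ∨ ¬h) is falsified — contradiction.
Case h = False:
  (e ∨ h) forces e = True.
  Clause (¬e ∨ h) is falsified — contradiction.
Both cases fail, so the formula is unsatisfiable.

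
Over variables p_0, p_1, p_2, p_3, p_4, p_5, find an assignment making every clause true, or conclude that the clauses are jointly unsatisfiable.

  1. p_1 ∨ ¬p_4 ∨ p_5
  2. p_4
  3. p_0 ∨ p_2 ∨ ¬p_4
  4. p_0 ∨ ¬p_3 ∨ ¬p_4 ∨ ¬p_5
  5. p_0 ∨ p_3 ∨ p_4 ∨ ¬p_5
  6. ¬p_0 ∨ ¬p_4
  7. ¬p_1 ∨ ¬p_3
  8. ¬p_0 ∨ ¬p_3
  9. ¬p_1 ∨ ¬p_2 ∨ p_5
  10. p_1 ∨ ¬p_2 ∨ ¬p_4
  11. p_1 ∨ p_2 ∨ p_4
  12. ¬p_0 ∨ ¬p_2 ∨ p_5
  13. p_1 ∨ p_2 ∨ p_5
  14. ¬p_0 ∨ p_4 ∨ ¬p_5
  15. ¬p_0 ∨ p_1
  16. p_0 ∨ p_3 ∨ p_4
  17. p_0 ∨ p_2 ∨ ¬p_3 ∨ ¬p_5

Unit clause (p_4) forces p_4 = True.
In (¬p_0 ∨ ¬p_4) only ¬p_0 is left, so p_0 = False.
In (p_0 ∨ p_2 ∨ ¬p_4) only p_2 is left, so p_2 = True.
In (p_1 ∨ ¬p_2 ∨ ¬p_4) only p_1 is left, so p_1 = True.
In (¬p_1 ∨ ¬p_3) only ¬p_3 is left, so p_3 = False.
In (¬p_1 ∨ ¬p_2 ∨ p_5) only p_5 is left, so p_5 = True.
All clauses satisfied.

p_0=F, p_1=T, p_2=T, p_3=F, p_4=T, p_5=T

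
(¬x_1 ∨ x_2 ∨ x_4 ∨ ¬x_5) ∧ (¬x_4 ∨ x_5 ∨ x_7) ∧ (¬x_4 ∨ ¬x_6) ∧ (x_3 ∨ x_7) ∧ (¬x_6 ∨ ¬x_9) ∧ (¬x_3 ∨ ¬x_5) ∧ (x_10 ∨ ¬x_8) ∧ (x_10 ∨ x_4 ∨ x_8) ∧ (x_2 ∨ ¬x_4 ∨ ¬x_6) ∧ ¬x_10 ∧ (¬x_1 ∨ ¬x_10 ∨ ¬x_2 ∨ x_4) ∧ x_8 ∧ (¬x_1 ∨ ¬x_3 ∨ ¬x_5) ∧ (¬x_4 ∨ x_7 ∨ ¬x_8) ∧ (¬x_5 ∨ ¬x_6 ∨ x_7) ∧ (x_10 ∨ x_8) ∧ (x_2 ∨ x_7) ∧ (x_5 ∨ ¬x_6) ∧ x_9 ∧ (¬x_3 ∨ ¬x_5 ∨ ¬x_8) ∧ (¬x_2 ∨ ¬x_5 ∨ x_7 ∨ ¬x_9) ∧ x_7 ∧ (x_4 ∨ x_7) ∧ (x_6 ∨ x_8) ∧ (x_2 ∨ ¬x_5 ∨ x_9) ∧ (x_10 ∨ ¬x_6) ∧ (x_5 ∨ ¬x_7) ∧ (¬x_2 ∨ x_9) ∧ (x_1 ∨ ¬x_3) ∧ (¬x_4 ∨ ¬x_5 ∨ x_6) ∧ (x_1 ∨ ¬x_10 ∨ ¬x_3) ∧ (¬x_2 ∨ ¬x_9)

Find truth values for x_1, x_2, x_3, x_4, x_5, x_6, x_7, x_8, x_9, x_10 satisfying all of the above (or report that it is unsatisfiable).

The formula is unsatisfiable.

Case x_8 = True:
  (x_10 ∨ ¬x_8) forces x_10 = True.
  Clause (¬x_10) is falsified — contradiction.
Case x_8 = False:
  Clause (x_8) is falsified — contradiction.
Both cases fail, so the formula is unsatisfiable.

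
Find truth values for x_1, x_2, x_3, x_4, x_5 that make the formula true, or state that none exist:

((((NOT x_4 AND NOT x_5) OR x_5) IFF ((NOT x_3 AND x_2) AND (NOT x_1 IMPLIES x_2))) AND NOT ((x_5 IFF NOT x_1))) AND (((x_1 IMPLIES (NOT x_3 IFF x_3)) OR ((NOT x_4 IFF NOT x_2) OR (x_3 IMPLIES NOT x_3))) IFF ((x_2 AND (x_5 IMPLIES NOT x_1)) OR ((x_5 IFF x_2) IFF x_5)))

x_1 = False; x_2 = True; x_3 = True; x_4 = True; x_5 = False

  (((NOT x_4 AND NOT x_5) OR x_5) IFF ((NOT x_3 AND x_2) AND (NOT x_1 IMPLIES x_2))) AND NOT ((x_5 IFF NOT x_1)) = True
    ((NOT x_4 AND NOT x_5) OR x_5) IFF ((NOT x_3 AND x_2) AND (NOT x_1 IMPLIES x_2)) = True
      (NOT x_4 AND NOT x_5) OR x_5 = False
        NOT x_4 AND NOT x_5 = False
          NOT x_4 = False
          NOT x_5 = True
      (NOT x_3 AND x_2) AND (NOT x_1 IMPLIES x_2) = False
        NOT x_3 AND x_2 = False
          NOT x_3 = False
        NOT x_1 IMPLIES x_2 = True
          NOT x_1 = True
    NOT ((x_5 IFF NOT x_1)) = True
      x_5 IFF NOT x_1 = False
        NOT x_1 = True
  ((x_1 IMPLIES (NOT x_3 IFF x_3)) OR ((NOT x_4 IFF NOT x_2) OR (x_3 IMPLIES NOT x_3))) IFF ((x_2 AND (x_5 IMPLIES NOT x_1)) OR ((x_5 IFF x_2) IFF x_5)) = True
    (x_1 IMPLIES (NOT x_3 IFF x_3)) OR ((NOT x_4 IFF NOT x_2) OR (x_3 IMPLIES NOT x_3)) = True
      x_1 IMPLIES (NOT x_3 IFF x_3) = True
        NOT x_3 IFF x_3 = False
          NOT x_3 = False
      (NOT x_4 IFF NOT x_2) OR (x_3 IMPLIES NOT x_3) = True
        NOT x_4 IFF NOT x_2 = True
          NOT x_4 = False
          NOT x_2 = False
        x_3 IMPLIES NOT x_3 = False
          NOT x_3 = False
    (x_2 AND (x_5 IMPLIES NOT x_1)) OR ((x_5 IFF x_2) IFF x_5) = True
      x_2 AND (x_5 IMPLIES NOT x_1) = True
        x_5 IMPLIES NOT x_1 = True
          NOT x_1 = True
      (x_5 IFF x_2) IFF x_5 = True
        x_5 IFF x_2 = False
Both conjuncts True, so the formula holds.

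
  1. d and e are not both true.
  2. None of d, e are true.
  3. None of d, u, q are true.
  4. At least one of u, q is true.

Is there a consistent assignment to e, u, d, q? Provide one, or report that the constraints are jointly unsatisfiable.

UNSATISFIABLE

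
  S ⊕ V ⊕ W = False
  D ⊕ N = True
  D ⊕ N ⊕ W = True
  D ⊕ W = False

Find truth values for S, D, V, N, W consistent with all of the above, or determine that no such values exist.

S = False, D = False, V = False, N = True, W = False

S ⊕ V ⊕ W = F ⊕ F ⊕ F = False ✓
D ⊕ N = F ⊕ T = True ✓
D ⊕ N ⊕ W = F ⊕ T ⊕ F = True ✓
D ⊕ W = F ⊕ F = False ✓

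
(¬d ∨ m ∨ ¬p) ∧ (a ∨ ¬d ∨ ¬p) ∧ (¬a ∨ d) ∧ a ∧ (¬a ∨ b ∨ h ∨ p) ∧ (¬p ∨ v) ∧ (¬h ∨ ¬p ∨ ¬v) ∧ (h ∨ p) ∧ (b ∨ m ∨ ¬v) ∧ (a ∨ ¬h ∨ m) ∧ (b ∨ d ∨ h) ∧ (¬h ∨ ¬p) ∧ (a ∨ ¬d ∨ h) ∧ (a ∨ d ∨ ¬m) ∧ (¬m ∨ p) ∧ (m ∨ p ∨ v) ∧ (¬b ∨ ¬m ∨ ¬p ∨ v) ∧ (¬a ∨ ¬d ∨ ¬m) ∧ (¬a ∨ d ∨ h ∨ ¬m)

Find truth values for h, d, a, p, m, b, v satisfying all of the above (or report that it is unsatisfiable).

h = True; d = True; a = True; p = False; m = False; b = True; v = True

Unit clause (a) forces a = True.
In (¬a ∨ d) only d is left, so d = True.
In (¬a ∨ ¬d ∨ ¬m) only ¬m is left, so m = False.
In (¬d ∨ m ∨ ¬p) only ¬p is left, so p = False.
In (h ∨ p) only h is left, so h = True.
In (m ∨ p ∨ v) only v is left, so v = True.
In (b ∨ m ∨ ¬v) only b is left, so b = True.
All clauses satisfied.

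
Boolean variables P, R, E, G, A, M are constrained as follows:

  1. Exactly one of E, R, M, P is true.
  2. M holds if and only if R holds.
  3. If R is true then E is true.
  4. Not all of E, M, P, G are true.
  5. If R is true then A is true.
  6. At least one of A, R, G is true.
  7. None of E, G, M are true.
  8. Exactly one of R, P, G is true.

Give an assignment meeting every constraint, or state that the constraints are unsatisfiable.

P: True; R: False; E: False; G: False; A: True; M: False

  (1) {E, R, M, P}: 1 true — exactly one ✓
  (2) M=F, R=F — same ✓
  (3) R=F ⇒ E: vacuous ✓
  (4) {E, M, P, G}: 1/4 true — not all ✓
  (5) R=F ⇒ A: vacuous ✓
  (6) {A, R, G}: 1 true — at least one ✓
  (7) {E, G, M}: 0 true — none ✓
  (8) {R, P, G}: 1 true — exactly one ✓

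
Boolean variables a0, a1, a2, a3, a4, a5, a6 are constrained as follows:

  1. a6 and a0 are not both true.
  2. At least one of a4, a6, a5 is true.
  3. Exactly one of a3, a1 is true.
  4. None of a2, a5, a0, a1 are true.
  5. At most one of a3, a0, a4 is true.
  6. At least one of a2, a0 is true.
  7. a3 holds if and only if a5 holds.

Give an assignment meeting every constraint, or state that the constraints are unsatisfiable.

Case a0 = True:
  Constraint (4) is violated (a0=T) — contradiction.
Case a0 = False:
  (4) forces a2 = False.
  Constraint (6) is violated (a2=F, a0=F) — contradiction.
Both cases fail — unsatisfiable.

Unsatisfiable — no assignment works.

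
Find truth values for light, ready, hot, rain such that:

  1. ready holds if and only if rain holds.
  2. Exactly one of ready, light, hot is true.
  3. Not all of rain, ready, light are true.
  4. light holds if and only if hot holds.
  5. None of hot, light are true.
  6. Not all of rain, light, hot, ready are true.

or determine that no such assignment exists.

light: False; ready: True; hot: False; rain: True

  (1) ready=T, rain=T — same ✓
  (2) {ready, light, hot}: 1 true — exactly one ✓
  (3) {rain, ready, light}: 2/3 true — not all ✓
  (4) light=F, hot=F — same ✓
  (5) {hot, light}: 0 true — none ✓
  (6) {rain, light, hot, ready}: 2/4 true — not all ✓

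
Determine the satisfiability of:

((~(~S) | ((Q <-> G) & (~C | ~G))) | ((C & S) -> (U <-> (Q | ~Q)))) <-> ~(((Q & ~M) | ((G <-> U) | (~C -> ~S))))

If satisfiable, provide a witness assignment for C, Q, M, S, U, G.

C: False; Q: True; M: True; S: True; U: True; G: False

  ((~(~S) | ((Q <-> G) & (~C | ~G))) | ((C & S) -> (U <-> (Q | ~Q)))) <-> ~(((Q & ~M) | ((G <-> U) | (~C -> ~S)))) = True
    (~(~S) | ((Q <-> G) & (~C | ~G))) | ((C & S) -> (U <-> (Q | ~Q))) = True
      ~(~S) | ((Q <-> G) & (~C | ~G)) = True
        ~(~S) = True
          ~S = False
        (Q <-> G) & (~C | ~G) = False
          Q <-> G = False
          ~C | ~G = True
            ~C = True
            ~G = True
      (C & S) -> (U <-> (Q | ~Q)) = True
        C & S = False
        U <-> (Q | ~Q) = True
          Q | ~Q = True
            ~Q = False
    ~(((Q & ~M) | ((G <-> U) | (~C -> ~S)))) = True
      (Q & ~M) | ((G <-> U) | (~C -> ~S)) = False
        Q & ~M = False
          ~M = False
        (G <-> U) | (~C -> ~S) = False
          G <-> U = False
          ~C -> ~S = False
            ~C = True
            ~S = False
The formula evaluates to True.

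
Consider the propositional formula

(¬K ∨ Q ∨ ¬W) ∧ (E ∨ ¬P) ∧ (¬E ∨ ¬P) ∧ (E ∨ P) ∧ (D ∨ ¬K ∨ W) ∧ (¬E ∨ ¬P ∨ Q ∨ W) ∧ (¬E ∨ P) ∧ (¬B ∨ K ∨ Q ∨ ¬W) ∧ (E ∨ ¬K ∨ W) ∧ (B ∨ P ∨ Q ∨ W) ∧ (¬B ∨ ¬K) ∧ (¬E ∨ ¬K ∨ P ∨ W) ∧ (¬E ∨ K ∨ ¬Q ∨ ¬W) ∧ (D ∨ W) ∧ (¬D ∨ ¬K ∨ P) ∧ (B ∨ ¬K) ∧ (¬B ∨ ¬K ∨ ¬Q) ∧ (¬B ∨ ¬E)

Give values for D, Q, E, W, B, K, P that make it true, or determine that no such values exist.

Case E = True:
  (¬E ∨ ¬P) forces P = False.
  Clause (¬E ∨ P) is falsified — contradiction.
Case E = False:
  (E ∨ ¬P) forces P = False.
  Clause (E ∨ P) is falsified — contradiction.
Both cases fail, so the formula is unsatisfiable.

UNSATISFIABLE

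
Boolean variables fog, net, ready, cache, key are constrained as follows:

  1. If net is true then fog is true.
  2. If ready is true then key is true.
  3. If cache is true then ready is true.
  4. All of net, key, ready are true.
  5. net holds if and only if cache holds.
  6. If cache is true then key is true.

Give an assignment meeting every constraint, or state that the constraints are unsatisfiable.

fog: True, net: True, ready: True, cache: True, key: True

  (1) net=T ⇒ fog: T ✓
  (2) ready=T ⇒ key: T ✓
  (3) cache=T ⇒ ready: T ✓
  (4) {net, key, ready}: all 3 true ✓
  (5) net=T, cache=T — same ✓
  (6) cache=T ⇒ key: T ✓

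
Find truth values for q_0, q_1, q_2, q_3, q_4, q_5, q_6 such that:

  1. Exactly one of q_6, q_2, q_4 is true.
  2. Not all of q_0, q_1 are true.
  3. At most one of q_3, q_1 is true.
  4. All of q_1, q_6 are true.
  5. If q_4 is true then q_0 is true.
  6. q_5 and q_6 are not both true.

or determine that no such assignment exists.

q_0 = False, q_1 = True, q_2 = False, q_3 = False, q_4 = False, q_5 = False, q_6 = True

  (1) {q_6, q_2, q_4}: 1 true — exactly one ✓
  (2) {q_0, q_1}: 1/2 true — not all ✓
  (3) {q_3, q_1}: 1 true — at most one ✓
  (4) {q_1, q_6}: all 2 true ✓
  (5) q_4=F ⇒ q_0: vacuous ✓
  (6) q_5=F, q_6=T — not both ✓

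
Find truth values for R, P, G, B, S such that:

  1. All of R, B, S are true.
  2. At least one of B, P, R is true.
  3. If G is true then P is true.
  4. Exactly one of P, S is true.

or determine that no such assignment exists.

R: True, P: False, G: False, B: True, S: True

  (1) {R, B, S}: all 3 true ✓
  (2) {B, P, R}: 2 true — at least one ✓
  (3) G=F ⇒ P: vacuous ✓
  (4) {P, S}: 1 true — exactly one ✓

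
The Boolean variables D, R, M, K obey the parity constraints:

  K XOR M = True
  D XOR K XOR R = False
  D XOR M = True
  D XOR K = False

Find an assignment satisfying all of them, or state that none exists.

D = True; R = False; M = False; K = True

K XOR M = T XOR F = True ✓
D XOR K XOR R = T XOR T XOR F = False ✓
D XOR M = T XOR F = True ✓
D XOR K = T XOR T = False ✓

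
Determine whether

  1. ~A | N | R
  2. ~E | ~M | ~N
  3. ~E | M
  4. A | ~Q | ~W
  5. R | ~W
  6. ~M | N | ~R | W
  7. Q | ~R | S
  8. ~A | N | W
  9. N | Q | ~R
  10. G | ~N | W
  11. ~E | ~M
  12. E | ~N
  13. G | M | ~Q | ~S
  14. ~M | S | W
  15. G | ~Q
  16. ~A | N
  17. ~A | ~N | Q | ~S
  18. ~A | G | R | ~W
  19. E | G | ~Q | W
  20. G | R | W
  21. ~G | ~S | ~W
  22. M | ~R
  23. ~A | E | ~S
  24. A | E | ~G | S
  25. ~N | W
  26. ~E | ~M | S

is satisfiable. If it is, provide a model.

R = False, N = False, W = False, M = True, E = False, Q = False, A = False, S = True, G = True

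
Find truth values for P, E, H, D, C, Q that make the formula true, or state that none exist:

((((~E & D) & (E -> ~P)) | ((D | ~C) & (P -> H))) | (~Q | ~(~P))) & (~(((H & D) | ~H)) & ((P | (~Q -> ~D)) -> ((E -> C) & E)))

P = True; E = True; H = True; D = False; C = True; Q = False

  (((~E & D) & (E -> ~P)) | ((D | ~C) & (P -> H))) | (~Q | ~(~P)) = True
    ((~E & D) & (E -> ~P)) | ((D | ~C) & (P -> H)) = False
      (~E & D) & (E -> ~P) = False
        ~E & D = False
          ~E = False
        E -> ~P = False
          ~P = False
      (D | ~C) & (P -> H) = False
        D | ~C = False
          ~C = False
        P -> H = True
    ~Q | ~(~P) = True
      ~Q = True
      ~(~P) = True
        ~P = False
  ~(((H & D) | ~H)) & ((P | (~Q -> ~D)) -> ((E -> C) & E)) = True
    ~(((H & D) | ~H)) = True
      (H & D) | ~H = False
        H & D = False
        ~H = False
    (P | (~Q -> ~D)) -> ((E -> C) & E) = True
      P | (~Q -> ~D) = True
        ~Q -> ~D = True
          ~Q = True
          ~D = True
      (E -> C) & E = True
        E -> C = True
Both conjuncts True, so the formula holds.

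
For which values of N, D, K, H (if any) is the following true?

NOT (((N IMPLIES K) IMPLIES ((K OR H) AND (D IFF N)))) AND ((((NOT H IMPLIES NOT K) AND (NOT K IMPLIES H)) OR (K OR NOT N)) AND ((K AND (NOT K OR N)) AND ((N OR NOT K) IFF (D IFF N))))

Case K = True: the formula simplifies to NOT ((D IFF N)) AND (N AND (N IFF (D IFF N))).
  N = True: simplifies to NOT D AND D.
    D = True: the conjunct NOT D is False.
    D = False: the conjunct D is False.
  N = False: the conjunct N is False.
Case K = False: the conjunct K is False.
Both cases fail — unsatisfiable.

Unsatisfiable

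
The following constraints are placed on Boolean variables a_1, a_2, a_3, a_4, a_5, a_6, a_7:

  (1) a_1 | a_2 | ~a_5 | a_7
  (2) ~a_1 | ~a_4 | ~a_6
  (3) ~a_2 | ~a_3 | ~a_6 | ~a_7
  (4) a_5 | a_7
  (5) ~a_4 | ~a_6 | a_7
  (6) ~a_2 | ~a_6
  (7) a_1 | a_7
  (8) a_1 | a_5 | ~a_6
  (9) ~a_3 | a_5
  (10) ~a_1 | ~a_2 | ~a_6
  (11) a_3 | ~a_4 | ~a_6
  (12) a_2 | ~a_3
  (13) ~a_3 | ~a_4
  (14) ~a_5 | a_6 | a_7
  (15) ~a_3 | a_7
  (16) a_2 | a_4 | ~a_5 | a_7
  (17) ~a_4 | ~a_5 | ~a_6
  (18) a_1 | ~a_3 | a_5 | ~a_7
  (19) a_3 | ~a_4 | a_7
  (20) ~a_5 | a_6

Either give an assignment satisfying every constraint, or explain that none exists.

a_1: True, a_2: False, a_3: False, a_4: True, a_5: False, a_6: False, a_7: True

Set a_1 = True.
Set a_2 = False.
  then (a_2 | ~a_3) forces a_3 = False.
Set a_4 = True.
  then (~a_1 | ~a_4 | ~a_6) forces a_6 = False.
  then (a_3 | ~a_4 | a_7) forces a_7 = True.
  then (~a_5 | a_6) forces a_5 = False.
All clauses satisfied.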